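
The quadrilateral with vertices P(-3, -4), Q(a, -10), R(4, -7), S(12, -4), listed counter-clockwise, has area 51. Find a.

Write out the shoelace sum; only the two edges meeting at Q involve a:
2·Area = [((-3)·(-10) − a·(-4)) + (a·(-7) − 4·(-10))] + 8
       = -3·a + 78 = 102
⇒ a = -8.

-8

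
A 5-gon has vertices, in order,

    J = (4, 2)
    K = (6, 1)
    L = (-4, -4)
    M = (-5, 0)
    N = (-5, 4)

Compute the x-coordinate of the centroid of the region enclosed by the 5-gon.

-143/141

Apply the shoelace (surveyor's) formula. First the cross-terms c_i = x_i·y_{i+1} − x_{i+1}·y_i:
  -8, -20, -20, -20, -26  ⇒  2A = -94, A = -47.
Then Σ (x_i + x_{i+1})·c_i = 286, so x̄ = 286 / (6·(-47)) = -143/141.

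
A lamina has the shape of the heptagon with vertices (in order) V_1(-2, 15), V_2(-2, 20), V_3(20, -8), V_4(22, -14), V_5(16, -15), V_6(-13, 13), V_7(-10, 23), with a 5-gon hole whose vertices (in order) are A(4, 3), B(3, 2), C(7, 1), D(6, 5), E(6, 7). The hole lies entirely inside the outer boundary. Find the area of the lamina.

Outer boundary:
Σ = (-10) + (-384) + (-104) + (-106) + (13) + (-169) + (-104) = -864
Area = |Σ|/2 = 432.
Hole:
Apply the shoelace (surveyor's) formula: 2A = Σ (x_i·y_{i+1} − x_{i+1}·y_i), indices taken mod 5.
Cross-terms: -1, -11, 29, 12, -10  ⇒  Σ = 19
Area = |Σ|/2 = 9.5.
Net area = 432 − 9.5 = 422.5.

422.5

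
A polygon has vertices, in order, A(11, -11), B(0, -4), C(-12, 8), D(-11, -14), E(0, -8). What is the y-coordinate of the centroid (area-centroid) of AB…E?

Apply the surveyor's formula. First the cross-terms c_i = x_i·y_{i+1} − x_{i+1}·y_i:
  -44, -48, 256, 88, 88  ⇒  2A = 340, A = 170.
Then Σ (y_i + y_{i+1})·c_i = -4676, so ȳ = -4676 / (6·170) = -1169/255.

-1169/255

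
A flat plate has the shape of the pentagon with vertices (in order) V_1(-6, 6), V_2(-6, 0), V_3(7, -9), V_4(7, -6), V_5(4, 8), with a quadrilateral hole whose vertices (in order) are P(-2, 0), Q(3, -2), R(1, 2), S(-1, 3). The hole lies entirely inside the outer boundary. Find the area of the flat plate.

120

Outer boundary:
Apply Gauss's area formula: 2A = Σ (x_i·y_{i+1} − x_{i+1}·y_i), indices taken mod 5.
Σ = (36) + (54) + (21) + (80) + (72) = 263
Area = |Σ|/2 = 131.5.
Hole:
Apply the surveyor's formula: 2A = Σ (x_i·y_{i+1} − x_{i+1}·y_i), indices taken mod 4.
Σ = (4) + (8) + (5) + (6) = 23
Area = |Σ|/2 = 11.5.
Net area = 131.5 − 11.5 = 120.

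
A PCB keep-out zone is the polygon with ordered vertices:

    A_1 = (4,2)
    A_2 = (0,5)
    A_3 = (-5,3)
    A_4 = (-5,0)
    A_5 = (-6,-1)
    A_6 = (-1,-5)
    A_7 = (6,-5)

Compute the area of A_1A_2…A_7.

Apply Gauss's area formula: 2A = Σ (x_i·y_{i+1} − x_{i+1}·y_i), indices taken mod 7.
Σ = (20) + (25) + (15) + (5) + (29) + (35) + (32) = 161
Area = |Σ|/2 = 80.5.

80.5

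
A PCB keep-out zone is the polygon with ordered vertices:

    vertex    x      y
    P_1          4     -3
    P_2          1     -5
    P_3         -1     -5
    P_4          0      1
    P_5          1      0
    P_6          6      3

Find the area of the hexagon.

P_1→P_2: (4)(-5) − (1)(-3) = -17
P_2→P_3: (1)(-5) − (-1)(-5) = -10
P_3→P_4: (-1)(1) − (0)(-5) = -1
P_4→P_5: (0)(0) − (1)(1) = -1
P_5→P_6: (1)(3) − (6)(0) = 3
P_6→P_1: (6)(-3) − (4)(3) = -30
Σ = -56
Area = |Σ|/2 = 28.

28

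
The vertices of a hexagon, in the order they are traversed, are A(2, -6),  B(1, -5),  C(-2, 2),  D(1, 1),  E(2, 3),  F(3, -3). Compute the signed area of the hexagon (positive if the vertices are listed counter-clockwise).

Apply the shoelace (surveyor's) formula: 2A = Σ (x_i·y_{i+1} − x_{i+1}·y_i), indices taken mod 6.
A→B: (2)(-5) − (1)(-6) = -4
B→C: (1)(2) − (-2)(-5) = -8
C→D: (-2)(1) − (1)(2) = -4
D→E: (1)(3) − (2)(1) = 1
E→F: (2)(-3) − (3)(3) = -15
F→A: (3)(-6) − (2)(-3) = -12
Σ = -42
Signed area = Σ/2 = -21 (negative ⇒ clockwise traversal).

-21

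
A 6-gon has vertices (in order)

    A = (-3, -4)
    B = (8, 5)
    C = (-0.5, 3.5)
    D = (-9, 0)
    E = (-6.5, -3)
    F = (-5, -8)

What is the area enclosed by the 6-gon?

69.5

Apply the surveyor's formula: 2A = Σ (x_i·y_{i+1} − x_{i+1}·y_i), indices taken mod 6.
Σ = (17) + (30.5) + (31.5) + (27) + (37) + (-4) = 139
Area = |Σ|/2 = 69.5.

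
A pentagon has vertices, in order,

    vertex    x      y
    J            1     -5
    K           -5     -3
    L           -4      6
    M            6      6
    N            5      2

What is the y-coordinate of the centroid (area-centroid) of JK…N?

Apply the surveyor's formula. First the cross-terms c_i = x_i·y_{i+1} − x_{i+1}·y_i:
  -28, -42, -60, -18, -27  ⇒  2A = -175, A = -87.5.
Then Σ (y_i + y_{i+1})·c_i = -685, so ȳ = -685 / (6·(-87.5)) = 137/105.

137/105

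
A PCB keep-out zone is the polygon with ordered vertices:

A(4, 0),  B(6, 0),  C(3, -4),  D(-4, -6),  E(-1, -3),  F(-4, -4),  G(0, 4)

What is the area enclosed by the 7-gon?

46

Apply Gauss's area formula: 2A = Σ (x_i·y_{i+1} − x_{i+1}·y_i), indices taken mod 7.
Cross-terms: 0, -24, -34, 6, -8, -16, -16  ⇒  Σ = -92
Area = |Σ|/2 = 46.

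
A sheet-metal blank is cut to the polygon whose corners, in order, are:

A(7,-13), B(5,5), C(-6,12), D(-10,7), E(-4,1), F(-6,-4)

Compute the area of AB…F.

Apply Gauss's area formula: 2A = Σ (x_i·y_{i+1} − x_{i+1}·y_i), indices taken mod 6.
Σ = (100) + (90) + (78) + (18) + (22) + (106) = 414
Area = |Σ|/2 = 207.

207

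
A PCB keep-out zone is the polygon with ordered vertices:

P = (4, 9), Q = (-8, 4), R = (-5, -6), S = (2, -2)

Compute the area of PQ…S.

Cross-terms: 88, 68, 22, 26  ⇒  Σ = 204
Area = |Σ|/2 = 102.

102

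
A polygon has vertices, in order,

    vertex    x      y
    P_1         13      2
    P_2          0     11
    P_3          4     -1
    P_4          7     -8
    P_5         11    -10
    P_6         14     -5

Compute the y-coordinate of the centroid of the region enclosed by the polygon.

Apply the surveyor's formula. First the cross-terms c_i = x_i·y_{i+1} − x_{i+1}·y_i:
  143, -44, -25, 18, 85, 93  ⇒  2A = 270, A = 135.
Then Σ (y_i + y_{i+1})·c_i = -234, so ȳ = -234 / (6·135) = -13/45.

-13/45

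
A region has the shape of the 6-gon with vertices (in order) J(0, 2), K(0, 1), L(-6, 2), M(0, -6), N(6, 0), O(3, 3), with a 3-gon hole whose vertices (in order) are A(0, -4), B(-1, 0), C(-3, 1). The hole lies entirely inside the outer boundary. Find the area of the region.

Outer boundary:
Apply Gauss's area formula: 2A = Σ (x_i·y_{i+1} − x_{i+1}·y_i), indices taken mod 6.
Cross-terms: 0, 6, 36, 36, 18, 6  ⇒  Σ = 102
Area = |Σ|/2 = 51.
Hole:
Apply the shoelace formula: 2A = Σ (x_i·y_{i+1} − x_{i+1}·y_i), indices taken mod 3.
Σ = (-4) + (-1) + (12) = 7
Area = |Σ|/2 = 3.5.
Net area = 51 − 3.5 = 47.5.

47.5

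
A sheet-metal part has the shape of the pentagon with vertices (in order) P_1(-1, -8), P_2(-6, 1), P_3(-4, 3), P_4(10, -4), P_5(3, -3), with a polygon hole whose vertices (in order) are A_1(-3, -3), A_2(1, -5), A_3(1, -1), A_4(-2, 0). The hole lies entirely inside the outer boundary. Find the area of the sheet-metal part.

48

Outer boundary:
Apply the surveyor's formula: 2A = Σ (x_i·y_{i+1} − x_{i+1}·y_i), indices taken mod 5.
Σ = (-49) + (-14) + (-14) + (-18) + (-27) = -122
Area = |Σ|/2 = 61.
Hole:
Apply the surveyor's formula: 2A = Σ (x_i·y_{i+1} − x_{i+1}·y_i), indices taken mod 4.
A_1→A_2: (-3)(-5) − (1)(-3) = 18
A_2→A_3: (1)(-1) − (1)(-5) = 4
A_3→A_4: (1)(0) − (-2)(-1) = -2
A_4→A_1: (-2)(-3) − (-3)(0) = 6
Σ = 26
Area = |Σ|/2 = 13.
Net area = 61 − 13 = 48.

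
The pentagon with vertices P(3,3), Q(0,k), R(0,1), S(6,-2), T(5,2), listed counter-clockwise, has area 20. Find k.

Write out the shoelace sum; only the two edges meeting at Q involve k:
2·Area = [(3·k − 0·3) + (0·1 − 0·k)] + 25
       = 3·k + 25 = 40
⇒ k = 5.

5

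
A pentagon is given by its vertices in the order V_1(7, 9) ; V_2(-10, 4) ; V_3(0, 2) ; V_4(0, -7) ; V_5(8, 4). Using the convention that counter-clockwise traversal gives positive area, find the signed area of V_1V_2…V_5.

Cross-terms: 118, -20, 0, 56, 44  ⇒  Σ = 198
Signed area = Σ/2 = 99 (positive ⇒ counter-clockwise traversal).

99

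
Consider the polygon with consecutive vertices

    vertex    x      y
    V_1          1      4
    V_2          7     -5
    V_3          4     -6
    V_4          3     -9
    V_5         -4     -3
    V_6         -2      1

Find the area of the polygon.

Cross-terms: -33, -22, -18, -45, -10, -9  ⇒  Σ = -137
Area = |Σ|/2 = 68.5.

68.5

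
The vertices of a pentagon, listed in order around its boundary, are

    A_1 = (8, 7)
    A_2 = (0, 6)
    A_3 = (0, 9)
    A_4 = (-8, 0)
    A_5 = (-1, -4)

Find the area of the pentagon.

88.5

Σ = (48) + (0) + (72) + (32) + (25) = 177
Area = |Σ|/2 = 88.5.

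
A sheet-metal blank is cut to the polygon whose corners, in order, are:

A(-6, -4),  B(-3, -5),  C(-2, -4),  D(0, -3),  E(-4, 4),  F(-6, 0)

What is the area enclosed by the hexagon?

Apply the shoelace formula: 2A = Σ (x_i·y_{i+1} − x_{i+1}·y_i), indices taken mod 6.
Σ = (18) + (2) + (6) + (-12) + (24) + (24) = 62
Area = |Σ|/2 = 31.

31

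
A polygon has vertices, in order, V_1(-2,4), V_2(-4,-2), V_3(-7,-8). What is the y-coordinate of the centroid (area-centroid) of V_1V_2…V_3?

-2

Apply Gauss's area formula. First the cross-terms c_i = x_i·y_{i+1} − x_{i+1}·y_i:
  20, 18, -44  ⇒  2A = -6, A = -3.
Then Σ (y_i + y_{i+1})·c_i = 36, so ȳ = 36 / (6·(-3)) = -2.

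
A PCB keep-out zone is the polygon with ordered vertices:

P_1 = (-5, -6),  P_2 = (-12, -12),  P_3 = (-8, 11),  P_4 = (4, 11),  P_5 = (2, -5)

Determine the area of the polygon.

Apply the shoelace (surveyor's) formula: 2A = Σ (x_i·y_{i+1} − x_{i+1}·y_i), indices taken mod 5.
Cross-terms: -12, -228, -132, -42, -37  ⇒  Σ = -451
Area = |Σ|/2 = 225.5.

225.5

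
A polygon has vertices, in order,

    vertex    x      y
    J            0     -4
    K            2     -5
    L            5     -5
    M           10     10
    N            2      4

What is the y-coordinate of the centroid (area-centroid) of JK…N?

Apply the surveyor's formula. First the cross-terms c_i = x_i·y_{i+1} − x_{i+1}·y_i:
  8, 15, 100, 20, -8  ⇒  2A = 135, A = 67.5.
Then Σ (y_i + y_{i+1})·c_i = 558, so ȳ = 558 / (6·67.5) = 62/45.

62/45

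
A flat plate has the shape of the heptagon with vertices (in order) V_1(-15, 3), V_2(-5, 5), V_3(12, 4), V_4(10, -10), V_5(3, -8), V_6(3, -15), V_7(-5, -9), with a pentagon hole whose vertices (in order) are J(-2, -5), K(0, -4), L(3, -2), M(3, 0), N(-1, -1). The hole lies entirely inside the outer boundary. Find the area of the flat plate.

Outer boundary:
Cross-terms: -60, -80, -160, -50, -21, -102, -150  ⇒  Σ = -623
Area = |Σ|/2 = 311.5.
Hole:
Apply the surveyor's formula: 2A = Σ (x_i·y_{i+1} − x_{i+1}·y_i), indices taken mod 5.
Cross-terms: 8, 12, 6, -3, 3  ⇒  Σ = 26
Area = |Σ|/2 = 13.
Net area = 311.5 − 13 = 298.5.

298.5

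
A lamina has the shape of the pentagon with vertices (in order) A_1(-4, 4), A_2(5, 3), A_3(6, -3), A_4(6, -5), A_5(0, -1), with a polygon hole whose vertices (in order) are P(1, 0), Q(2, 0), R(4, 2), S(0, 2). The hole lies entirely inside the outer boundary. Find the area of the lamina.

38.5

Outer boundary:
Cross-terms: -32, -33, -12, -6, -4  ⇒  Σ = -87
Area = |Σ|/2 = 43.5.
Hole:
Cross-terms: 0, 4, 8, -2  ⇒  Σ = 10
Area = |Σ|/2 = 5.
Net area = 43.5 − 5 = 38.5.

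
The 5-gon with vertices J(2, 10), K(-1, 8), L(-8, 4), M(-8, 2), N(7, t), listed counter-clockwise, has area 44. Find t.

7

Write out the shoelace sum; only the two edges meeting at N involve t:
2·Area = [((-8)·t − 7·2) + (7·10 − 2·t)] + 102
       = -10·t + 158 = 88
⇒ t = 7.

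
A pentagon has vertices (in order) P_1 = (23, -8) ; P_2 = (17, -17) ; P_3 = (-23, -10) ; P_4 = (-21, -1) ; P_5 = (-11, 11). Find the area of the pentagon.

Apply the shoelace formula: 2A = Σ (x_i·y_{i+1} − x_{i+1}·y_i), indices taken mod 5.
Cross-terms: -255, -561, -187, -242, -165  ⇒  Σ = -1410
Area = |Σ|/2 = 705.

705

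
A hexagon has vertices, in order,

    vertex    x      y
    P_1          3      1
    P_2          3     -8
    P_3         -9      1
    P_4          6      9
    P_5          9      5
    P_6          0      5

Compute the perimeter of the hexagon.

|P_1P_2| = √((0)² + (-9)²) = √81 = 9
|P_2P_3| = √((-12)² + (9)²) = √225 = 15
|P_3P_4| = √((15)² + (8)²) = √289 = 17
|P_4P_5| = √((3)² + (-4)²) = √25 = 5
|P_5P_6| = √((-9)² + (0)²) = √81 = 9
|P_6P_1| = √((3)² + (-4)²) = √25 = 5
Perimeter = 9 + 15 + 17 + 5 + 9 + 5 = 60.

60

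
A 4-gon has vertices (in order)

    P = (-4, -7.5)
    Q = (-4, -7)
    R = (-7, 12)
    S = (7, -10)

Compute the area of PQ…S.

102.75

Apply the surveyor's formula: 2A = Σ (x_i·y_{i+1} − x_{i+1}·y_i), indices taken mod 4.
Σ = (-2) + (-97) + (-14) + (-92.5) = -205.5
Area = |Σ|/2 = 102.75.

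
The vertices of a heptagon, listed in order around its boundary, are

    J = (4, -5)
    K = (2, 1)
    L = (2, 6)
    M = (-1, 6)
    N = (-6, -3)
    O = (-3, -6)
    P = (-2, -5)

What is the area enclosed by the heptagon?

70.5

Σ = (14) + (10) + (18) + (39) + (27) + (3) + (30) = 141
Area = |Σ|/2 = 70.5.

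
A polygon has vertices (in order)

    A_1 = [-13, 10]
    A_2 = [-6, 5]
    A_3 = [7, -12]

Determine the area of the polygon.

Apply the shoelace formula: 2A = Σ (x_i·y_{i+1} − x_{i+1}·y_i), indices taken mod 3.
A_1→A_2: (-13)(5) − (-6)(10) = -5
A_2→A_3: (-6)(-12) − (7)(5) = 37
A_3→A_1: (7)(10) − (-13)(-12) = -86
Σ = -54
Area = |Σ|/2 = 27.

27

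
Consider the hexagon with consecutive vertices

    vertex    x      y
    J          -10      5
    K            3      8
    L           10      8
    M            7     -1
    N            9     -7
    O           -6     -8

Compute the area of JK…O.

Apply the shoelace formula: 2A = Σ (x_i·y_{i+1} − x_{i+1}·y_i), indices taken mod 6.
Σ = (-95) + (-56) + (-66) + (-40) + (-114) + (-110) = -481
Area = |Σ|/2 = 240.5.

240.5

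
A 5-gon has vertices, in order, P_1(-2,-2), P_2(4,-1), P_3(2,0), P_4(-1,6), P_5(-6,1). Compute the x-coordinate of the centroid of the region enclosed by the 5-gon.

-313/219

Apply Gauss's area formula. First the cross-terms c_i = x_i·y_{i+1} − x_{i+1}·y_i:
  10, 2, 12, 35, 14  ⇒  2A = 73, A = 36.5.
Then Σ (x_i + x_{i+1})·c_i = -313, so x̄ = -313 / (6·36.5) = -313/219.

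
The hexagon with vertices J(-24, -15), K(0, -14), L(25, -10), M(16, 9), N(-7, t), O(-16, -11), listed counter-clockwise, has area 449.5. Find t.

The doubled signed area Σ (x_i y_{i+1} − x_{i+1} y_i) is linear in t.
With t=0 it equals 1187; the coefficient of t is 32 (from the two edges through N).
So 32·t + 1187 = 2·449.5 = 899 ⇒ t = -9.

-9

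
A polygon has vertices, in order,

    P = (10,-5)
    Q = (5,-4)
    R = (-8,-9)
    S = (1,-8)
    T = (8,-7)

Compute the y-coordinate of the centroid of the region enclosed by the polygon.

-110/17

Apply the shoelace formula. First the cross-terms c_i = x_i·y_{i+1} − x_{i+1}·y_i:
  -15, -77, 73, 57, 30  ⇒  2A = 68, A = 34.
Then Σ (y_i + y_{i+1})·c_i = -1320, so ȳ = -1320 / (6·34) = -110/17.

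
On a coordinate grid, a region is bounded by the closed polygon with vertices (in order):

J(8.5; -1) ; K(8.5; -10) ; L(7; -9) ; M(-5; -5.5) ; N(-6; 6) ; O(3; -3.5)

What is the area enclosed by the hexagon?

99.875

Apply the shoelace formula: 2A = Σ (x_i·y_{i+1} − x_{i+1}·y_i), indices taken mod 6.
Σ = (-76.5) + (-6.5) + (-83.5) + (-63) + (3) + (26.75) = -199.75
Area = |Σ|/2 = 99.875.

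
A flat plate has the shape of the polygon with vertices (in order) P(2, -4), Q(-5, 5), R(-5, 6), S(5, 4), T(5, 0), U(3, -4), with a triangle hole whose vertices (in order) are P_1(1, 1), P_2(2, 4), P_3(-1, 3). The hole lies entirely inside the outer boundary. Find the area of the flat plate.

50.5

Outer boundary:
Apply the shoelace formula: 2A = Σ (x_i·y_{i+1} − x_{i+1}·y_i), indices taken mod 6.
Σ = (-10) + (-5) + (-50) + (-20) + (-20) + (-4) = -109
Area = |Σ|/2 = 54.5.
Hole:
P_1→P_2: (1)(4) − (2)(1) = 2
P_2→P_3: (2)(3) − (-1)(4) = 10
P_3→P_1: (-1)(1) − (1)(3) = -4
Σ = 8
Area = |Σ|/2 = 4.
Net area = 54.5 − 4 = 50.5.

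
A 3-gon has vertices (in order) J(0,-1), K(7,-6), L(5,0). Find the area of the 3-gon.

Apply the surveyor's formula: 2A = Σ (x_i·y_{i+1} − x_{i+1}·y_i), indices taken mod 3.
Cross-terms: 7, 30, -5  ⇒  Σ = 32
Area = |Σ|/2 = 16.

16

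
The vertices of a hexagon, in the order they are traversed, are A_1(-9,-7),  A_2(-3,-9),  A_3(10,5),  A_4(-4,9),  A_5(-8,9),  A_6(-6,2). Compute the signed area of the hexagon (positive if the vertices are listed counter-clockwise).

189.5

Apply the surveyor's formula: 2A = Σ (x_i·y_{i+1} − x_{i+1}·y_i), indices taken mod 6.
Σ = (60) + (75) + (110) + (36) + (38) + (60) = 379
Signed area = Σ/2 = 189.5 (positive ⇒ counter-clockwise traversal).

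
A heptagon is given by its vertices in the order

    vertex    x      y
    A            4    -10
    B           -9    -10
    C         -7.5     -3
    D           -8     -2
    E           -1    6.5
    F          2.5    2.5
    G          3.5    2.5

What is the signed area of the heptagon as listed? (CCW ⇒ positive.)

A→B: (4)(-10) − (-9)(-10) = -130
B→C: (-9)(-3) − (-7.5)(-10) = -48
C→D: (-7.5)(-2) − (-8)(-3) = -9
D→E: (-8)(6.5) − (-1)(-2) = -54
E→F: (-1)(2.5) − (2.5)(6.5) = -18.75
F→G: (2.5)(2.5) − (3.5)(2.5) = -2.5
G→A: (3.5)(-10) − (4)(2.5) = -45
Σ = -307.25
Signed area = Σ/2 = -153.625 (negative ⇒ clockwise traversal).

-153.625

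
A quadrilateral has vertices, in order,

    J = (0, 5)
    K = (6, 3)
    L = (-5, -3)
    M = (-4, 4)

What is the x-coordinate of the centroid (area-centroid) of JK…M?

-37/51

Apply the shoelace (surveyor's) formula. First the cross-terms c_i = x_i·y_{i+1} − x_{i+1}·y_i:
  -30, -3, -32, -20  ⇒  2A = -85, A = -42.5.
Then Σ (x_i + x_{i+1})·c_i = 185, so x̄ = 185 / (6·(-42.5)) = -37/51.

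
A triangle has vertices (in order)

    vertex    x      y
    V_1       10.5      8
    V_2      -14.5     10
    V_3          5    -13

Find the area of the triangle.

Apply the surveyor's formula: 2A = Σ (x_i·y_{i+1} − x_{i+1}·y_i), indices taken mod 3.
V_1→V_2: (10.5)(10) − (-14.5)(8) = 221
V_2→V_3: (-14.5)(-13) − (5)(10) = 138.5
V_3→V_1: (5)(8) − (10.5)(-13) = 176.5
Σ = 536
Area = |Σ|/2 = 268.

268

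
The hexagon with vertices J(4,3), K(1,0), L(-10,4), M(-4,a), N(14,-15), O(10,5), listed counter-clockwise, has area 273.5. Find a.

The doubled signed area Σ (x_i y_{i+1} − x_{i+1} y_i) is linear in a.
With a=0 it equals 307; the coefficient of a is -24 (from the two edges through M).
So -24·a + 307 = 2·273.5 = 547 ⇒ a = -10.

-10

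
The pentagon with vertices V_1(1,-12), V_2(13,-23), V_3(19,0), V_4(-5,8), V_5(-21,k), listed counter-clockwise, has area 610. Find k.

The doubled signed area Σ (x_i y_{i+1} − x_{i+1} y_i) is linear in k.
With k=0 it equals 1142; the coefficient of k is -6 (from the two edges through V_5).
So -6·k + 1142 = 2·610 = 1220 ⇒ k = -13.

-13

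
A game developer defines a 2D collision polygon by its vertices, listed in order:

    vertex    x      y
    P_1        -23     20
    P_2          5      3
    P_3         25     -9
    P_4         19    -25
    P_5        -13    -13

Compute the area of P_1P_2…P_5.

937

Apply the shoelace formula: 2A = Σ (x_i·y_{i+1} − x_{i+1}·y_i), indices taken mod 5.
Cross-terms: -169, -120, -454, -572, -559  ⇒  Σ = -1874
Area = |Σ|/2 = 937.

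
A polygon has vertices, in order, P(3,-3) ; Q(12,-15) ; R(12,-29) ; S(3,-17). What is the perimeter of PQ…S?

58

|PQ| = √((9)² + (-12)²) = √225 = 15
|QR| = √((0)² + (-14)²) = √196 = 14
|RS| = √((-9)² + (12)²) = √225 = 15
|SP| = √((0)² + (14)²) = √196 = 14
Perimeter = 15 + 14 + 15 + 14 = 58.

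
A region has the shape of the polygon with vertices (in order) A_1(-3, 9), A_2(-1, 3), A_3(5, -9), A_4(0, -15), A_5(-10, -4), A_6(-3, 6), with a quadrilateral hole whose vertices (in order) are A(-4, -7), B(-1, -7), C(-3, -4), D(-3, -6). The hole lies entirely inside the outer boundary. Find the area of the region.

152.5

Outer boundary:
Cross-terms: 0, -6, -75, -150, -72, -9  ⇒  Σ = -312
Area = |Σ|/2 = 156.
Hole:
Σ = (21) + (-17) + (6) + (-3) = 7
Area = |Σ|/2 = 3.5.
Net area = 156 − 3.5 = 152.5.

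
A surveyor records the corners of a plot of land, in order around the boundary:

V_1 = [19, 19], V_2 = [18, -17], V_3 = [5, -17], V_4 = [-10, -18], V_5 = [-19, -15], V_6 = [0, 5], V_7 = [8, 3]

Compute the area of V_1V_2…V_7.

Apply the surveyor's formula: 2A = Σ (x_i·y_{i+1} − x_{i+1}·y_i), indices taken mod 7.
Σ = (-665) + (-221) + (-260) + (-192) + (-95) + (-40) + (95) = -1378
Area = |Σ|/2 = 689.

689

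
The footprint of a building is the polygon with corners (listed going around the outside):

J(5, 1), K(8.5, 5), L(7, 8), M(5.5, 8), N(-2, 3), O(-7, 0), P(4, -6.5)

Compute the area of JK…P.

Apply the shoelace (surveyor's) formula: 2A = Σ (x_i·y_{i+1} − x_{i+1}·y_i), indices taken mod 7.
Σ = (16.5) + (33) + (12) + (32.5) + (21) + (45.5) + (36.5) = 197
Area = |Σ|/2 = 98.5.

98.5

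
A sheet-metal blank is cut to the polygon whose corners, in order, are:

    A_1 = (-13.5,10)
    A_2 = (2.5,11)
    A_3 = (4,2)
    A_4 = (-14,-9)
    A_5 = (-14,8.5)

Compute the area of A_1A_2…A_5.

Σ = (-173.5) + (-39) + (-8) + (-245) + (-25.25) = -490.75
Area = |Σ|/2 = 245.375.

245.375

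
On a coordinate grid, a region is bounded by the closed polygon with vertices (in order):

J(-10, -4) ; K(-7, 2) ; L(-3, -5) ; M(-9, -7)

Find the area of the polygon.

Cross-terms: -48, 41, -24, -34  ⇒  Σ = -65
Area = |Σ|/2 = 32.5.

32.5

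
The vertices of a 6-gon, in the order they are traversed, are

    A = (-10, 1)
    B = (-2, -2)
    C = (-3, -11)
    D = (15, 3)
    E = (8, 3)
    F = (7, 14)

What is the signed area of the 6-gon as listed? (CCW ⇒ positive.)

Apply Gauss's area formula: 2A = Σ (x_i·y_{i+1} − x_{i+1}·y_i), indices taken mod 6.
Σ = (22) + (16) + (156) + (21) + (91) + (147) = 453
Signed area = Σ/2 = 226.5 (positive ⇒ counter-clockwise traversal).

226.5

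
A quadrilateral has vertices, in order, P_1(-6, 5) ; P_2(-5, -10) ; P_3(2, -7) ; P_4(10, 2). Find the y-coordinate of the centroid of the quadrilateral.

-36/23

Apply Gauss's area formula. First the cross-terms c_i = x_i·y_{i+1} − x_{i+1}·y_i:
  85, 55, 74, 62  ⇒  2A = 276, A = 138.
Then Σ (y_i + y_{i+1})·c_i = -1296, so ȳ = -1296 / (6·138) = -36/23.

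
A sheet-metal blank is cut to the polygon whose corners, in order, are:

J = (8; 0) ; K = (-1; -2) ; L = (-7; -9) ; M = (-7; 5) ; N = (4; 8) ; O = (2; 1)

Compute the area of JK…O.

107.5

Cross-terms: -16, -5, -98, -76, -12, -8  ⇒  Σ = -215
Area = |Σ|/2 = 107.5.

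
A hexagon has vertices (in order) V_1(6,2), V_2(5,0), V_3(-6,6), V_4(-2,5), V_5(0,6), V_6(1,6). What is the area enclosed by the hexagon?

25

Σ = (-10) + (30) + (-18) + (-12) + (-6) + (-34) = -50
Area = |Σ|/2 = 25.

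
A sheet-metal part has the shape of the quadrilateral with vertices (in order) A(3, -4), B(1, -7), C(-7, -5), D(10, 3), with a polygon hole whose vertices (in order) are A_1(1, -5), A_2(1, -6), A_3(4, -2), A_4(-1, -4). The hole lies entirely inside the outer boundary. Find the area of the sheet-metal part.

39.5

Outer boundary:
Apply the surveyor's formula: 2A = Σ (x_i·y_{i+1} − x_{i+1}·y_i), indices taken mod 4.
Cross-terms: -17, -54, 29, -49  ⇒  Σ = -91
Area = |Σ|/2 = 45.5.
Hole:
Cross-terms: -1, 22, -18, 9  ⇒  Σ = 12
Area = |Σ|/2 = 6.
Net area = 45.5 − 6 = 39.5.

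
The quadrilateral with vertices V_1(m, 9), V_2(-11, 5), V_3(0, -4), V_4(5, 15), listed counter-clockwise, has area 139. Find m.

-7

Write out the shoelace sum; only the two edges meeting at V_1 involve m:
2·Area = [(5·9 − m·15) + (m·5 − (-11)·9)] + 64
       = -10·m + 208 = 278
⇒ m = -7.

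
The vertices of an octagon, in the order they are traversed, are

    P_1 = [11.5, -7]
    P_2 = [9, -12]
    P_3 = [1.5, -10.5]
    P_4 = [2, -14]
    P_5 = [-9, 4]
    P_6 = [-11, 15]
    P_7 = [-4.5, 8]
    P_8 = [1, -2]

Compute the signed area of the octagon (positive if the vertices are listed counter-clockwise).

-182

P_1→P_2: (11.5)(-12) − (9)(-7) = -75
P_2→P_3: (9)(-10.5) − (1.5)(-12) = -76.5
P_3→P_4: (1.5)(-14) − (2)(-10.5) = 0
P_4→P_5: (2)(4) − (-9)(-14) = -118
P_5→P_6: (-9)(15) − (-11)(4) = -91
P_6→P_7: (-11)(8) − (-4.5)(15) = -20.5
P_7→P_8: (-4.5)(-2) − (1)(8) = 1
P_8→P_1: (1)(-7) − (11.5)(-2) = 16
Σ = -364
Signed area = Σ/2 = -182 (negative ⇒ clockwise traversal).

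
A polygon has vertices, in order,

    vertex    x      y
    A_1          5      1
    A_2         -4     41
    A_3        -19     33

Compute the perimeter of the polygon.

98

|A_1A_2| = √((-9)² + (40)²) = √1681 = 41
|A_2A_3| = √((-15)² + (-8)²) = √289 = 17
|A_3A_1| = √((24)² + (-32)²) = √1600 = 40
Perimeter = 41 + 17 + 40 = 98.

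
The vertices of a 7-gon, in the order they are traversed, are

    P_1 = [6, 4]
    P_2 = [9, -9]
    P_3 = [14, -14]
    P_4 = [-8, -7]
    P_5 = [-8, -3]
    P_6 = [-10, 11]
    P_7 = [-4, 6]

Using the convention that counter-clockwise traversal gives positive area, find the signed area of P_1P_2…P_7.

-259

Σ = (-90) + (0) + (-210) + (-32) + (-118) + (-16) + (-52) = -518
Signed area = Σ/2 = -259 (negative ⇒ clockwise traversal).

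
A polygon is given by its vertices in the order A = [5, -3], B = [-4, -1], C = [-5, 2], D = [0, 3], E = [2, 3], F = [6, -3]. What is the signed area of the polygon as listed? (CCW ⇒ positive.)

-39

Cross-terms: -17, -13, -15, -6, -24, -3  ⇒  Σ = -78
Signed area = Σ/2 = -39 (negative ⇒ clockwise traversal).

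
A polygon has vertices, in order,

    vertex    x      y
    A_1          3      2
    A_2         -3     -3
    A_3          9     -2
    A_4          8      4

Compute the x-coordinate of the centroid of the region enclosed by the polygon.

563/129

Apply the shoelace formula. First the cross-terms c_i = x_i·y_{i+1} − x_{i+1}·y_i:
  -3, 33, 52, 4  ⇒  2A = 86, A = 43.
Then Σ (x_i + x_{i+1})·c_i = 1126, so x̄ = 1126 / (6·43) = 563/129.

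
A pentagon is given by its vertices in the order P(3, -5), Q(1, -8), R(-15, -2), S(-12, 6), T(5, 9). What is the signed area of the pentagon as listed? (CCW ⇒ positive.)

-222.5

Apply Gauss's area formula: 2A = Σ (x_i·y_{i+1} − x_{i+1}·y_i), indices taken mod 5.
P→Q: (3)(-8) − (1)(-5) = -19
Q→R: (1)(-2) − (-15)(-8) = -122
R→S: (-15)(6) − (-12)(-2) = -114
S→T: (-12)(9) − (5)(6) = -138
T→P: (5)(-5) − (3)(9) = -52
Σ = -445
Signed area = Σ/2 = -222.5 (negative ⇒ clockwise traversal).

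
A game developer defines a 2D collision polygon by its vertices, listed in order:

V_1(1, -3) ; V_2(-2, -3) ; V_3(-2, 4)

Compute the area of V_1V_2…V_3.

Σ = (-9) + (-14) + (2) = -21
Area = |Σ|/2 = 10.5.

10.5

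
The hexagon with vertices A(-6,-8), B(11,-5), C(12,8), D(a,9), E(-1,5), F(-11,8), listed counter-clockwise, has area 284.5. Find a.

Write out the shoelace sum; only the two edges meeting at D involve a:
2·Area = [(12·9 − a·8) + (a·5 − (-1)·9)] + 449
       = -3·a + 566 = 569
⇒ a = -1.

-1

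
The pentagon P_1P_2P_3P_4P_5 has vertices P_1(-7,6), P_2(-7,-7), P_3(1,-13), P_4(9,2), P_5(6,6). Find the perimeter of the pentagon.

58

|P_1P_2| = √((0)² + (-13)²) = √169 = 13
|P_2P_3| = √((8)² + (-6)²) = √100 = 10
|P_3P_4| = √((8)² + (15)²) = √289 = 17
|P_4P_5| = √((-3)² + (4)²) = √25 = 5
|P_5P_1| = √((-13)² + (0)²) = √169 = 13
Perimeter = 13 + 10 + 17 + 5 + 13 = 58.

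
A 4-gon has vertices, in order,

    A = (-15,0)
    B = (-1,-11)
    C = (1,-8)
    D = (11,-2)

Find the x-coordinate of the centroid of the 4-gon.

-31/15

Apply the shoelace (surveyor's) formula. First the cross-terms c_i = x_i·y_{i+1} − x_{i+1}·y_i:
  165, 19, 86, -30  ⇒  2A = 240, A = 120.
Then Σ (x_i + x_{i+1})·c_i = -1488, so x̄ = -1488 / (6·120) = -31/15.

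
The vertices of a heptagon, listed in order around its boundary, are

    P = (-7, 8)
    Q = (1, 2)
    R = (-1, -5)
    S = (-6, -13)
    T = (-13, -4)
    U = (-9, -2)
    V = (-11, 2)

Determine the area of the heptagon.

155.5

Σ = (-22) + (-3) + (-17) + (-145) + (-10) + (-40) + (-74) = -311
Area = |Σ|/2 = 155.5.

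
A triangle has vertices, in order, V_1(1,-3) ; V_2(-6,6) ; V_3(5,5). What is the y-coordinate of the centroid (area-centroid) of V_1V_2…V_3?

Apply the shoelace (surveyor's) formula. First the cross-terms c_i = x_i·y_{i+1} − x_{i+1}·y_i:
  -12, -60, -20  ⇒  2A = -92, A = -46.
Then Σ (y_i + y_{i+1})·c_i = -736, so ȳ = -736 / (6·(-46)) = 8/3.

8/3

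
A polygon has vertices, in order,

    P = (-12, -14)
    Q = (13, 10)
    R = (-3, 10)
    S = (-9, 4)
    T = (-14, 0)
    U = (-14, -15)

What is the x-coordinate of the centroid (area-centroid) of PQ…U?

Apply the shoelace (surveyor's) formula. First the cross-terms c_i = x_i·y_{i+1} − x_{i+1}·y_i:
  62, 160, 78, 56, 210, 16  ⇒  2A = 582, A = 291.
Then Σ (x_i + x_{i+1})·c_i = -6858, so x̄ = -6858 / (6·291) = -381/97.

-381/97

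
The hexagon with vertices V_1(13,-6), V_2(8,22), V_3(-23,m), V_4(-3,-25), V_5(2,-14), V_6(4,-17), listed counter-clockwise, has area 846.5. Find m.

The doubled signed area Σ (x_i y_{i+1} − x_{i+1} y_i) is linear in m.
With m=0 it equals 1726; the coefficient of m is 11 (from the two edges through V_3).
So 11·m + 1726 = 2·846.5 = 1693 ⇒ m = -3.

-3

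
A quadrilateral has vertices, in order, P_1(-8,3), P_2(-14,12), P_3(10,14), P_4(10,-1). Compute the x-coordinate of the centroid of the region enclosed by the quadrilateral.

28/83

Apply the shoelace (surveyor's) formula. First the cross-terms c_i = x_i·y_{i+1} − x_{i+1}·y_i:
  -54, -316, -150, 22  ⇒  2A = -498, A = -249.
Then Σ (x_i + x_{i+1})·c_i = -504, so x̄ = -504 / (6·(-249)) = 28/83.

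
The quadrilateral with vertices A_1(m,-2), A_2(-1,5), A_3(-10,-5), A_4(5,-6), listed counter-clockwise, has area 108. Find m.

8

Write out the shoelace sum; only the two edges meeting at A_1 involve m:
2·Area = [(5·(-2) − m·(-6)) + (m·5 − (-1)·(-2))] + 140
       = 11·m + 128 = 216
⇒ m = 8.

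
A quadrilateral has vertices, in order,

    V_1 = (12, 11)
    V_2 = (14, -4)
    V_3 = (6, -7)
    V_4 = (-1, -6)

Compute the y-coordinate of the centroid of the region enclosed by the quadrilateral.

-44/129

Apply the surveyor's formula. First the cross-terms c_i = x_i·y_{i+1} − x_{i+1}·y_i:
  -202, -74, -43, 61  ⇒  2A = -258, A = -129.
Then Σ (y_i + y_{i+1})·c_i = 264, so ȳ = 264 / (6·(-129)) = -44/129.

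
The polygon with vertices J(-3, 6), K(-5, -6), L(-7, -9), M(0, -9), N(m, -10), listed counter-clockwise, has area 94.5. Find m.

The doubled signed area Σ (x_i y_{i+1} − x_{i+1} y_i) is linear in m.
With m=0 it equals 84; the coefficient of m is 15 (from the two edges through N).
So 15·m + 84 = 2·94.5 = 189 ⇒ m = 7.

7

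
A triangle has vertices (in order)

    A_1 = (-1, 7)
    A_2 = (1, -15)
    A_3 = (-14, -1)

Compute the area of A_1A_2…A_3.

151

Apply the shoelace formula: 2A = Σ (x_i·y_{i+1} − x_{i+1}·y_i), indices taken mod 3.
Cross-terms: 8, -211, -99  ⇒  Σ = -302
Area = |Σ|/2 = 151.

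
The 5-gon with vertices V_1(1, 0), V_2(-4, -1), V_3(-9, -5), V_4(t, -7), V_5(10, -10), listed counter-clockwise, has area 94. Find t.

The doubled signed area Σ (x_i y_{i+1} − x_{i+1} y_i) is linear in t.
With t=0 it equals 153; the coefficient of t is -5 (from the two edges through V_4).
So -5·t + 153 = 2·94 = 188 ⇒ t = -7.

-7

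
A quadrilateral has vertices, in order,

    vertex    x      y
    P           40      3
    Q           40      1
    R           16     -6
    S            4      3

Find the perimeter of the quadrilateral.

|PQ| = √((0)² + (-2)²) = √4 = 2
|QR| = √((-24)² + (-7)²) = √625 = 25
|RS| = √((-12)² + (9)²) = √225 = 15
|SP| = √((36)² + (0)²) = √1296 = 36
Perimeter = 2 + 25 + 15 + 36 = 78.

78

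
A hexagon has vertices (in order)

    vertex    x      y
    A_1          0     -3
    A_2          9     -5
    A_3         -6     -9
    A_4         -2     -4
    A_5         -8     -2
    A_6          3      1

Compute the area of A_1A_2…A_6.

Apply the shoelace formula: 2A = Σ (x_i·y_{i+1} − x_{i+1}·y_i), indices taken mod 6.
Σ = (27) + (-111) + (6) + (-28) + (-2) + (-9) = -117
Area = |Σ|/2 = 58.5.

58.5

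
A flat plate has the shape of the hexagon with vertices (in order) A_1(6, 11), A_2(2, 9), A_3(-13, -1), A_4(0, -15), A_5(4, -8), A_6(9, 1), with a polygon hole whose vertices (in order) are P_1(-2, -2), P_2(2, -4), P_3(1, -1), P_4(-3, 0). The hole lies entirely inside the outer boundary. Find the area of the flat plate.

Outer boundary:
Apply Gauss's area formula: 2A = Σ (x_i·y_{i+1} − x_{i+1}·y_i), indices taken mod 6.
A_1→A_2: (6)(9) − (2)(11) = 32
A_2→A_3: (2)(-1) − (-13)(9) = 115
A_3→A_4: (-13)(-15) − (0)(-1) = 195
A_4→A_5: (0)(-8) − (4)(-15) = 60
A_5→A_6: (4)(1) − (9)(-8) = 76
A_6→A_1: (9)(11) − (6)(1) = 93
Σ = 571
Area = |Σ|/2 = 285.5.
Hole:
P_1→P_2: (-2)(-4) − (2)(-2) = 12
P_2→P_3: (2)(-1) − (1)(-4) = 2
P_3→P_4: (1)(0) − (-3)(-1) = -3
P_4→P_1: (-3)(-2) − (-2)(0) = 6
Σ = 17
Area = |Σ|/2 = 8.5.
Net area = 285.5 − 8.5 = 277.

277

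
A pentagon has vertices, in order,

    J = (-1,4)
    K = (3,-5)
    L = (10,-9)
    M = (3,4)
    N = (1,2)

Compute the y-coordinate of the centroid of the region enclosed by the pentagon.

-86/39

Apply Gauss's area formula. First the cross-terms c_i = x_i·y_{i+1} − x_{i+1}·y_i:
  -7, 23, 67, 2, 6  ⇒  2A = 91, A = 45.5.
Then Σ (y_i + y_{i+1})·c_i = -602, so ȳ = -602 / (6·45.5) = -86/39.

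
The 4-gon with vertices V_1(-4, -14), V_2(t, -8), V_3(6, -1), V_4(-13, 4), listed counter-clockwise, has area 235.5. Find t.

The doubled signed area Σ (x_i y_{i+1} − x_{i+1} y_i) is linear in t.
With t=0 it equals 289; the coefficient of t is 13 (from the two edges through V_2).
So 13·t + 289 = 2·235.5 = 471 ⇒ t = 14.

14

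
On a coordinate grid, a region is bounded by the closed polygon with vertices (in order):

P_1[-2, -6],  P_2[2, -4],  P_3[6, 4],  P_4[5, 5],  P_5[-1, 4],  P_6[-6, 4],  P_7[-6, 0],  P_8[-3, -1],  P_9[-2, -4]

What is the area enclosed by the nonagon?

75.5

Apply the shoelace formula: 2A = Σ (x_i·y_{i+1} − x_{i+1}·y_i), indices taken mod 9.
P_1→P_2: (-2)(-4) − (2)(-6) = 20
P_2→P_3: (2)(4) − (6)(-4) = 32
P_3→P_4: (6)(5) − (5)(4) = 10
P_4→P_5: (5)(4) − (-1)(5) = 25
P_5→P_6: (-1)(4) − (-6)(4) = 20
P_6→P_7: (-6)(0) − (-6)(4) = 24
P_7→P_8: (-6)(-1) − (-3)(0) = 6
P_8→P_9: (-3)(-4) − (-2)(-1) = 10
P_9→P_1: (-2)(-6) − (-2)(-4) = 4
Σ = 151
Area = |Σ|/2 = 75.5.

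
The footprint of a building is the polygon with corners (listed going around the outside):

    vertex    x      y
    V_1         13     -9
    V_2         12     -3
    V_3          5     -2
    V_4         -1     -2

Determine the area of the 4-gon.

41.5

Apply the shoelace formula: 2A = Σ (x_i·y_{i+1} − x_{i+1}·y_i), indices taken mod 4.
Σ = (69) + (-9) + (-12) + (35) = 83
Area = |Σ|/2 = 41.5.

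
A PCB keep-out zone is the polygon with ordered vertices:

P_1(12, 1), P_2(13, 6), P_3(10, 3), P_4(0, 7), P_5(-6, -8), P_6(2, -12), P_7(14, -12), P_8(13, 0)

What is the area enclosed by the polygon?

Apply the surveyor's formula: 2A = Σ (x_i·y_{i+1} − x_{i+1}·y_i), indices taken mod 8.
Cross-terms: 59, -21, 70, 42, 88, 144, 156, 13  ⇒  Σ = 551
Area = |Σ|/2 = 275.5.

275.5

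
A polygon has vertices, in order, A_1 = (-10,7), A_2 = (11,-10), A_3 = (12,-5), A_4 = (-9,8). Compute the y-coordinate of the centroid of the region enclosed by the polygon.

-53/39

Apply the surveyor's formula. First the cross-terms c_i = x_i·y_{i+1} − x_{i+1}·y_i:
  23, 65, 51, 17  ⇒  2A = 156, A = 78.
Then Σ (y_i + y_{i+1})·c_i = -636, so ȳ = -636 / (6·78) = -53/39.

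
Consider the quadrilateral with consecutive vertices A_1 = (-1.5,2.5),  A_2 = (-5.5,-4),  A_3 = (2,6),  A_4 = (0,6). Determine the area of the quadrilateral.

7.875

Apply the shoelace (surveyor's) formula: 2A = Σ (x_i·y_{i+1} − x_{i+1}·y_i), indices taken mod 4.
Σ = (19.75) + (-25) + (12) + (9) = 15.75
Area = |Σ|/2 = 7.875.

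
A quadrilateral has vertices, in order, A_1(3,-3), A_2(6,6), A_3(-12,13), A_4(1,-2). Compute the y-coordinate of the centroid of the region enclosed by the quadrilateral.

383/75

Apply Gauss's area formula. First the cross-terms c_i = x_i·y_{i+1} − x_{i+1}·y_i:
  36, 150, 11, 3  ⇒  2A = 200, A = 100.
Then Σ (y_i + y_{i+1})·c_i = 3064, so ȳ = 3064 / (6·100) = 383/75.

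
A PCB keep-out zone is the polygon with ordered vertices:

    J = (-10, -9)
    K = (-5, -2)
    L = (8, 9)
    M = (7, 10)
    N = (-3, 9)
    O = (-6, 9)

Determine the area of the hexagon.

113.5

Apply the shoelace formula: 2A = Σ (x_i·y_{i+1} − x_{i+1}·y_i), indices taken mod 6.
Σ = (-25) + (-29) + (17) + (93) + (27) + (144) = 227
Area = |Σ|/2 = 113.5.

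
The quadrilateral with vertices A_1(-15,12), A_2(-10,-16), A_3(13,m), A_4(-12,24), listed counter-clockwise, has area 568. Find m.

20

Write out the shoelace sum; only the two edges meeting at A_3 involve m:
2·Area = [((-10)·m − 13·(-16)) + (13·24 − (-12)·m)] + 576
       = 2·m + 1096 = 1136
⇒ m = 20.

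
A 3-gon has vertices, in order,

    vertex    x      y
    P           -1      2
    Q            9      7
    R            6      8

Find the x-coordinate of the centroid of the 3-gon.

Apply the surveyor's formula. First the cross-terms c_i = x_i·y_{i+1} − x_{i+1}·y_i:
  -25, 30, 20  ⇒  2A = 25, A = 12.5.
Then Σ (x_i + x_{i+1})·c_i = 350, so x̄ = 350 / (6·12.5) = 14/3.

14/3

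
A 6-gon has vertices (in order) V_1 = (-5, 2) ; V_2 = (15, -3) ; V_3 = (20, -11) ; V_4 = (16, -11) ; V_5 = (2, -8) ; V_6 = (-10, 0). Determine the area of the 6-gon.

185

Apply Gauss's area formula: 2A = Σ (x_i·y_{i+1} − x_{i+1}·y_i), indices taken mod 6.
V_1→V_2: (-5)(-3) − (15)(2) = -15
V_2→V_3: (15)(-11) − (20)(-3) = -105
V_3→V_4: (20)(-11) − (16)(-11) = -44
V_4→V_5: (16)(-8) − (2)(-11) = -106
V_5→V_6: (2)(0) − (-10)(-8) = -80
V_6→V_1: (-10)(2) − (-5)(0) = -20
Σ = -370
Area = |Σ|/2 = 185.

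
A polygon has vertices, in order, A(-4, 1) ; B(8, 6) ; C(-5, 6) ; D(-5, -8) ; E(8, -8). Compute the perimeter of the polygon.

68

|AB| = √((12)² + (5)²) = √169 = 13
|BC| = √((-13)² + (0)²) = √169 = 13
|CD| = √((0)² + (-14)²) = √196 = 14
|DE| = √((13)² + (0)²) = √169 = 13
|EA| = √((-12)² + (9)²) = √225 = 15
Perimeter = 13 + 13 + 14 + 13 + 15 = 68.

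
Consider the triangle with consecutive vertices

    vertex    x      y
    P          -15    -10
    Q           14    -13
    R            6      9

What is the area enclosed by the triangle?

Σ = (335) + (204) + (75) = 614
Area = |Σ|/2 = 307.

307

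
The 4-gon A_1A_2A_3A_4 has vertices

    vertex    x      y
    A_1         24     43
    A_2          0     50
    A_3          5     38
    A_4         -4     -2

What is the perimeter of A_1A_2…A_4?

|A_1A_2| = √((-24)² + (7)²) = √625 = 25
|A_2A_3| = √((5)² + (-12)²) = √169 = 13
|A_3A_4| = √((-9)² + (-40)²) = √1681 = 41
|A_4A_1| = √((28)² + (45)²) = √2809 = 53
Perimeter = 25 + 13 + 41 + 53 = 132.

132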